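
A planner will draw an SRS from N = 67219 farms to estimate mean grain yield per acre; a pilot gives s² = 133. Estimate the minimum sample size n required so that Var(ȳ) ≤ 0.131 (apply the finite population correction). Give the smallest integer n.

1001

Without fpc, n₀ = s²/D = 133/0.131 = 1015.2672.
With fpc, (1 − n/N)·s²/n ≤ D requires n ≥ n₀/(1 + n₀/N) = 1015.2672/(1 + 1015.2672/67219) = 1000.1609.
Rounding up, n = 1001.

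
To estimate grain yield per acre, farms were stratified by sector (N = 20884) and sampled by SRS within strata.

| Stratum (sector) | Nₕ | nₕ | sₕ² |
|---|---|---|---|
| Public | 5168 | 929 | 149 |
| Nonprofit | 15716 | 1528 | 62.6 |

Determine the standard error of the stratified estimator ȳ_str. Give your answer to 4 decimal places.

Var(ȳ_str) = Σₕ Wₕ²(1 − fₕ)sₕ²/nₕ with Wₕ = Nₕ/N, N = 20884.
Public: Wₕ = 0.24746217; term = 0.24746217²·(1 − 0.17976006)·149/929 = 0.008056179.
Nonprofit: Wₕ = 0.75253783; term = 0.75253783²·(1 − 0.09722576)·62.6/1528 = 0.020945311.
Sum = 0.02900149.
SE = √(0.02900149) = 0.1703.

0.1703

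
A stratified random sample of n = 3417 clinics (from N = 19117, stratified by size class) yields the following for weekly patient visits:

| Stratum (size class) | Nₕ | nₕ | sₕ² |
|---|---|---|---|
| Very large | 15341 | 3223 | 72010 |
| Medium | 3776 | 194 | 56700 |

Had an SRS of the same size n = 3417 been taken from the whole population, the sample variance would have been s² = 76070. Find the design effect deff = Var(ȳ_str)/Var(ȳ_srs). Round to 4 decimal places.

1.2133

Var(ȳ_str) = Σ Wₕ²(1−fₕ)sₕ²/nₕ with Wₕ = Nₕ/19117:
  Very large: (15341/19117)²·(1−3223/15341)·72010/3223 = 11.365215
  Medium: (3776/19117)²·(1−194/3776)·56700/194 = 10.816815
  → Var(ȳ_str) = 22.18203.
Var(ȳ_srs) = (1 − 3417/19117)·76070/3417 = 18.283037.
deff = 22.18203 / 18.283037 = 1.2133.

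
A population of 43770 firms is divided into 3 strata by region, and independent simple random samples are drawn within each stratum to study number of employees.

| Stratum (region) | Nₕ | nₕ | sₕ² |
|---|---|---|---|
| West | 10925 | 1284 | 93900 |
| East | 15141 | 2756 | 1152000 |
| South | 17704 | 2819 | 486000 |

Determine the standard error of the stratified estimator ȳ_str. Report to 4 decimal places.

8.2854

Var(ȳ_str) = Σₕ Wₕ²(1 − fₕ)sₕ²/nₕ with Wₕ = Nₕ/N, N = 43770.
West: Wₕ = 0.24960018; term = 0.24960018²·(1 − 0.11752860)·93900/1284 = 4.0206013.
East: Wₕ = 0.34592186; term = 0.34592186²·(1 − 0.18202232)·1152000/2756 = 40.913887.
South: Wₕ = 0.40447795; term = 0.40447795²·(1 − 0.15922955)·486000/2819 = 23.714192.
Sum = 68.64868.
SE = √(68.64868) = 8.2854.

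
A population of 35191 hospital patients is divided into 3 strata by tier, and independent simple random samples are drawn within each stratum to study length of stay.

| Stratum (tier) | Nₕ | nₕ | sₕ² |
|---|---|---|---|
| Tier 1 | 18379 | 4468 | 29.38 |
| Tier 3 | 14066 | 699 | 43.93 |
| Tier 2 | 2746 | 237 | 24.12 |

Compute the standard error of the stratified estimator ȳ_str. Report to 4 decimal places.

Var(ȳ_str) = Σₕ Wₕ²(1 − fₕ)sₕ²/nₕ with Wₕ = Nₕ/N, N = 35191.
Tier 1: Wₕ = 0.52226422; term = 0.52226422²·(1 − 0.24310354)·29.38/4468 = 0.0013575494.
Tier 3: Wₕ = 0.39970447; term = 0.39970447²·(1 − 0.04969430)·43.93/699 = 0.0095416915.
Tier 2: Wₕ = 0.07803131; term = 0.07803131²·(1 − 0.08630736)·24.12/237 = 5.6619618 × 10^-4.
Sum = 0.011465437.
SE = √(0.011465437) = 0.1071.

0.1071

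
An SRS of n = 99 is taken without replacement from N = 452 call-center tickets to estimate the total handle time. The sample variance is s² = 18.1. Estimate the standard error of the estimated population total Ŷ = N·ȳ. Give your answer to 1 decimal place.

170.8

Var(Ŷ) = N²·Var(ȳ) = N²·(1 − n/N)·s²/n.
f = 99/452 = 0.21902655; Var(ȳ) = 0.78097345·18.1/99 = 0.14278404.
Var(Ŷ) = 452² · 0.14278404 = 29171.351.
SE(Ŷ) = √(29171.351) = 170.8.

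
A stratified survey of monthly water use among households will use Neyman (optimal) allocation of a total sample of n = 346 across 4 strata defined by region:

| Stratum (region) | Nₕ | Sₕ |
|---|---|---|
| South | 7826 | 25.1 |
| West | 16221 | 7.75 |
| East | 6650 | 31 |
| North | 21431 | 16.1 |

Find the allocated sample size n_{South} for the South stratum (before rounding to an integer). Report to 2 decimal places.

77.82

Neyman allocation: nₕ = n·NₕSₕ / Σⱼ NⱼSⱼ.
Σ NⱼSⱼ = 7826·25.1 + 16221·7.75 + 6650·31 + 21431·16.1 = 873334.45.
n_{South} = 346·7826·25.1 / 873334.45 = 77.82.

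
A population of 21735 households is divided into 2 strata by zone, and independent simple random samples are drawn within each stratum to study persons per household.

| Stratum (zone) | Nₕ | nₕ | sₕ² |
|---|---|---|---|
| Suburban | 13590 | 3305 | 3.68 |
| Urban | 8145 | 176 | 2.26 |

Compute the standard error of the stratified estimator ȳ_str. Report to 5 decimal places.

Var(ȳ_str) = Σₕ Wₕ²(1 − fₕ)sₕ²/nₕ with Wₕ = Nₕ/N, N = 21735.
Suburban: Wₕ = 0.62525880; term = 0.62525880²·(1 − 0.24319352)·3.68/3305 = 3.2944341 × 10^-4.
Urban: Wₕ = 0.37474120; term = 0.37474120²·(1 − 0.02160835)·2.26/176 = 0.0017642958.
Sum = 0.0020937392.
SE = √(0.0020937392) = 0.04576.

0.04576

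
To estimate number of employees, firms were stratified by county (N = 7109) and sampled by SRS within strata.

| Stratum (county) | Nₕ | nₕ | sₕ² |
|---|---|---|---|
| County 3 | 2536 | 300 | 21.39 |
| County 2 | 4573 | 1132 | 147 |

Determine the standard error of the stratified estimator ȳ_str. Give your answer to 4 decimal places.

Var(ȳ_str) = Σₕ Wₕ²(1 − fₕ)sₕ²/nₕ with Wₕ = Nₕ/N, N = 7109.
County 3: Wₕ = 0.35673090; term = 0.35673090²·(1 − 0.11829653)·21.39/300 = 0.0080000656.
County 2: Wₕ = 0.64326910; term = 0.64326910²·(1 − 0.24753991)·147/1132 = 0.040433353.
Sum = 0.048433419.
SE = √(0.048433419) = 0.2201.

0.2201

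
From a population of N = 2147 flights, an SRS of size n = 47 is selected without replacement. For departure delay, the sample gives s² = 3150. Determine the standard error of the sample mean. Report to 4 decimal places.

Under SRS without replacement, Var(ȳ) = (1 − f)·s²/n with f = n/N = 47/2147 = 0.02189101.
Var(ȳ) = (1 − 0.02189101)·3150/47 = 0.97810899·67.021277 = 65.554113.
SE(ȳ) = √(65.554113) = 8.0965.

8.0965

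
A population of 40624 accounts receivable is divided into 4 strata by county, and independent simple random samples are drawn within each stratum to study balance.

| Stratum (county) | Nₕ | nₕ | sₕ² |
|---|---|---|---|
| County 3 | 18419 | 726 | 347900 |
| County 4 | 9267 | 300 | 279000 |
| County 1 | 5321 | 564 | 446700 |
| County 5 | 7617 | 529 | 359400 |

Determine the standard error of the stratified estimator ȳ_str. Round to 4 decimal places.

13.2601

Var(ȳ_str) = Σₕ Wₕ²(1 − fₕ)sₕ²/nₕ with Wₕ = Nₕ/N, N = 40624.
County 3: Wₕ = 0.45340193; term = 0.45340193²·(1 − 0.03941582)·347900/726 = 94.628066.
County 4: Wₕ = 0.22811638; term = 0.22811638²·(1 − 0.03237294)·279000/300 = 46.827817.
County 1: Wₕ = 0.13098169; term = 0.13098169²·(1 − 0.10599511)·446700/564 = 12.147807.
County 5: Wₕ = 0.18750000; term = 0.18750000²·(1 − 0.06944991)·359400/529 = 22.226173.
Sum = 175.82986.
SE = √(175.82986) = 13.2601.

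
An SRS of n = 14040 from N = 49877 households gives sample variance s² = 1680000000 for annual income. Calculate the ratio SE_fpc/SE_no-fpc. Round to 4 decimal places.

f = n/N = 14040/49877 = 0.28149247.
SE_no-fpc = √(s²/n) = 345.91635; SE_fpc = √((1−f)s²/n) = 293.21538.
Ratio = √(1−f) = 0.84764823.

0.8476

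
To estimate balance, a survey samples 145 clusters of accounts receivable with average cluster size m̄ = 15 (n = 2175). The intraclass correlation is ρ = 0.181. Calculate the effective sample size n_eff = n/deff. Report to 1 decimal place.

deff = 1 + (15 − 1)·0.181 = 1 + 2.534 = 3.534.
n_eff = 2175 / 3.534 = 615.4.

615.4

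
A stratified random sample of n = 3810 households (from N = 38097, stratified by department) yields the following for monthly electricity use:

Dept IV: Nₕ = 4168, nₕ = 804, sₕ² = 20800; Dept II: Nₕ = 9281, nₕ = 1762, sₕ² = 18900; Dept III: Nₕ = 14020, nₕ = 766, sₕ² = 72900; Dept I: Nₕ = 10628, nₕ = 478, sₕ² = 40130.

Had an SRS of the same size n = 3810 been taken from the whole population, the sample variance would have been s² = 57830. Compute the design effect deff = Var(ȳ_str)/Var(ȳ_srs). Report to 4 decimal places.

1.4048

Var(ȳ_str) = Σ Wₕ²(1−fₕ)sₕ²/nₕ with Wₕ = Nₕ/38097:
  Dept IV: (4168/38097)²·(1−804/4168)·20800/804 = 0.24992484
  Dept II: (9281/38097)²·(1−1762/9281)·18900/1762 = 0.51573808
  Dept III: (14020/38097)²·(1−766/14020)·72900/766 = 12.184625
  Dept I: (10628/38097)²·(1−478/10628)·40130/478 = 6.2398952
  → Var(ȳ_str) = 19.190183.
Var(ȳ_srs) = (1 − 3810/38097)·57830/3810 = 13.66051.
deff = 19.190183 / 13.66051 = 1.4048.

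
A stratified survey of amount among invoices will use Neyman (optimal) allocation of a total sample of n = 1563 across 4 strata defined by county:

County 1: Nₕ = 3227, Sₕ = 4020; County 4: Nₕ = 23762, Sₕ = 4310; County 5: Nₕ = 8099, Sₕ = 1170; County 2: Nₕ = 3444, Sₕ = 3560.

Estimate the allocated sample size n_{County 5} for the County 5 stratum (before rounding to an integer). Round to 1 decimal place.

Neyman allocation: nₕ = n·NₕSₕ / Σⱼ NⱼSⱼ.
Σ NⱼSⱼ = 3227·4020 + 23762·4310 + 8099·1170 + 3444·3560 = 1.3712323 × 10^8.
n_{County 5} = 1563·8099·1170 / (1.3712323 × 10^8) = 108.0.

108.0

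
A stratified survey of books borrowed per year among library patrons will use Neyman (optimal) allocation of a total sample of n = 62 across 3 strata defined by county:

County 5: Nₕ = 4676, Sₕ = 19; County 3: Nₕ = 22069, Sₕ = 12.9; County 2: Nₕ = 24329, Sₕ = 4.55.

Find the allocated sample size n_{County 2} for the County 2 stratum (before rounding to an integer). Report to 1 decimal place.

Neyman allocation: nₕ = n·NₕSₕ / Σⱼ NⱼSⱼ.
Σ NⱼSⱼ = 4676·19 + 22069·12.9 + 24329·4.55 = 484231.05.
n_{County 2} = 62·24329·4.55 / 484231.05 = 14.2.

14.2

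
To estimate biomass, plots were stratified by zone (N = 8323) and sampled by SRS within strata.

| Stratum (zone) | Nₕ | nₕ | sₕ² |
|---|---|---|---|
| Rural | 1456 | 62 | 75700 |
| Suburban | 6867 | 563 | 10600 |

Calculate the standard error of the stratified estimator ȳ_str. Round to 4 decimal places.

Var(ȳ_str) = Σₕ Wₕ²(1 − fₕ)sₕ²/nₕ with Wₕ = Nₕ/N, N = 8323.
Rural: Wₕ = 0.17493692; term = 0.17493692²·(1 − 0.04258242)·75700/62 = 35.774086.
Suburban: Wₕ = 0.82506308; term = 0.82506308²·(1 − 0.08198631)·10600/563 = 11.765786.
Sum = 47.539872.
SE = √(47.539872) = 6.8949.

6.8949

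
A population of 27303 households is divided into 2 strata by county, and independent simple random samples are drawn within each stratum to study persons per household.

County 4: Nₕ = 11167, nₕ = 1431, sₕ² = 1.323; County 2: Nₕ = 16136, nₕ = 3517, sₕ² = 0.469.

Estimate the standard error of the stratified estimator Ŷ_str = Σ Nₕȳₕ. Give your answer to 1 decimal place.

Var(Ŷ_str) = Σₕ Nₕ²(1 − fₕ)sₕ²/nₕ.
County 4: 11167²·(1 − 1431/11167)·1.323/1431 = 100516.48.
County 2: 16136²·(1 − 3517/16136)·0.469/3517 = 27153.218.
Sum = 127669.7.
SE = √(127669.7) = 357.3.

357.3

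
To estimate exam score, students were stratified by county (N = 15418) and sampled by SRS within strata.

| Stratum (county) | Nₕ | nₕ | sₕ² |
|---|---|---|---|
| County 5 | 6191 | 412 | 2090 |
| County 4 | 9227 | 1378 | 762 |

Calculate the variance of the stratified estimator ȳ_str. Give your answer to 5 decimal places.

Var(ȳ_str) = Σₕ Wₕ²(1 − fₕ)sₕ²/nₕ with Wₕ = Nₕ/N, N = 15418.
County 5: Wₕ = 0.40154365; term = 0.40154365²·(1 − 0.06654822)·2090/412 = 0.76349551.
County 4: Wₕ = 0.59845635; term = 0.59845635²·(1 − 0.14934432)·762/1378 = 0.16847075.
Sum = 0.93196626.

0.93197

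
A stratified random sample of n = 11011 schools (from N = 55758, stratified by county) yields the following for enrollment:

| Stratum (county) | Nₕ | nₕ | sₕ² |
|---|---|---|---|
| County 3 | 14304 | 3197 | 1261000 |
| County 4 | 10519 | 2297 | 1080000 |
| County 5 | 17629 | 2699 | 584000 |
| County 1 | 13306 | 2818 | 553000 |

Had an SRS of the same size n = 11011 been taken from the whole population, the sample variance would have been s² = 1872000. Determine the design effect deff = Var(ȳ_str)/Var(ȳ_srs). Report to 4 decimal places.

Var(ȳ_str) = Σ Wₕ²(1−fₕ)sₕ²/nₕ with Wₕ = Nₕ/55758:
  County 3: (14304/55758)²·(1−3197/14304)·1261000/3197 = 20.156371
  County 4: (10519/55758)²·(1−2297/10519)·1080000/2297 = 13.079776
  County 5: (17629/55758)²·(1−2699/17629)·584000/2699 = 18.318212
  County 1: (13306/55758)²·(1−2818/13306)·553000/2818 = 8.8086624
  → Var(ȳ_str) = 60.363021.
Var(ȳ_srs) = (1 − 11011/55758)·1872000/11011 = 136.43815.
deff = 60.363021 / 136.43815 = 0.4424.

0.4424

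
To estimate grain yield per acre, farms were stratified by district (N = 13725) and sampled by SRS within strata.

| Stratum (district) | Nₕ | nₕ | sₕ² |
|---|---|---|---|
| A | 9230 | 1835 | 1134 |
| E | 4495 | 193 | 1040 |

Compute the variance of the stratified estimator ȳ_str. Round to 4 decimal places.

Var(ȳ_str) = Σₕ Wₕ²(1 − fₕ)sₕ²/nₕ with Wₕ = Nₕ/N, N = 13725.
A: Wₕ = 0.67249545; term = 0.67249545²·(1 − 0.19880823)·1134/1835 = 0.22391963.
E: Wₕ = 0.32750455; term = 0.32750455²·(1 − 0.04293660)·1040/193 = 0.55316084.
Sum = 0.77708047.

0.7771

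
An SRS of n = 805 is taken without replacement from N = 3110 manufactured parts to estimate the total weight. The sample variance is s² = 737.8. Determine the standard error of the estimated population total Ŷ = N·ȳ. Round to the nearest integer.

2563

Var(Ŷ) = N²·Var(ȳ) = N²·(1 − n/N)·s²/n.
f = 805/3110 = 0.25884244; Var(ȳ) = 0.74115756·737.8/805 = 0.67928701.
Var(Ŷ) = 3110² · 0.67928701 = 6.5701319 × 10^6.
SE(Ŷ) = √(6.5701319 × 10^6) = 2563.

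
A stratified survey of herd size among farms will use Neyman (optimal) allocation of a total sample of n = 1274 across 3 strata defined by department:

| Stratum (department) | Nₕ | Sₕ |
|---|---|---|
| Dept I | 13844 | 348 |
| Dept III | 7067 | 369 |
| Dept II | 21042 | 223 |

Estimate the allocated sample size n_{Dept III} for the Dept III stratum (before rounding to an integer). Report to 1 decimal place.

274.2

Neyman allocation: nₕ = n·NₕSₕ / Σⱼ NⱼSⱼ.
Σ NⱼSⱼ = 13844·348 + 7067·369 + 21042·223 = 1.2117801 × 10^7.
n_{Dept III} = 1274·7067·369 / (1.2117801 × 10^7) = 274.2.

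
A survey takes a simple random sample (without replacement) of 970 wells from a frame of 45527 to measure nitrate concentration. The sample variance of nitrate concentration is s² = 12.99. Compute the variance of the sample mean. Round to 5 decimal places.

Under SRS without replacement, Var(ȳ) = (1 − f)·s²/n with f = n/N = 970/45527 = 0.02130604.
Var(ȳ) = (1 − 0.02130604)·12.99/970 = 0.97869396·0.013391753 = 0.013106427.

0.01311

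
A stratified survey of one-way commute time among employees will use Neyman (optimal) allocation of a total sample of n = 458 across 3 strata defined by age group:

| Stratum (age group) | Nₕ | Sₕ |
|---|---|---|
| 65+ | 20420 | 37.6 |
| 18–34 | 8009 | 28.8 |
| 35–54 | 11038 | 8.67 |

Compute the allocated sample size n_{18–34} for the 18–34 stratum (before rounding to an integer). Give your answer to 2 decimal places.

96.55

Neyman allocation: nₕ = n·NₕSₕ / Σⱼ NⱼSⱼ.
Σ NⱼSⱼ = 20420·37.6 + 8009·28.8 + 11038·8.67 = 1.0941507 × 10^6.
n_{18–34} = 458·8009·28.8 / (1.0941507 × 10^6) = 96.55.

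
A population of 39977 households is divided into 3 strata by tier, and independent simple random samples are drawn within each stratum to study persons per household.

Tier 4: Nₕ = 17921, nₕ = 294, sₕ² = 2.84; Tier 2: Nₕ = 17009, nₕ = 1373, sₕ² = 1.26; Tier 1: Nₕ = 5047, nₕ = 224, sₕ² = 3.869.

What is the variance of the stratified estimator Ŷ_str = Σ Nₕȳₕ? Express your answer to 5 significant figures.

Var(Ŷ_str) = Σₕ Nₕ²(1 − fₕ)sₕ²/nₕ.
Tier 4: 17921²·(1 − 294/17921)·2.84/294 = 3.0514879 × 10^6.
Tier 2: 17009²·(1 − 1373/17009)·1.26/1373 = 244064.41.
Tier 1: 5047²·(1 − 224/5047)·3.869/224 = 420437.34.
Sum = 3.7159897 × 10^6.

3.7160 × 10^6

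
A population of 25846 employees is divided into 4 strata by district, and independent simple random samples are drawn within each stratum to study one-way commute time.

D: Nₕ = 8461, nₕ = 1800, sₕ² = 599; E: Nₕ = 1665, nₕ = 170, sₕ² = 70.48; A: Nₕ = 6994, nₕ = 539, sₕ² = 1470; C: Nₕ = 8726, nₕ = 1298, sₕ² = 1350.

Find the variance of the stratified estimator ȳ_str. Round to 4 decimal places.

Var(ȳ_str) = Σₕ Wₕ²(1 − fₕ)sₕ²/nₕ with Wₕ = Nₕ/N, N = 25846.
D: Wₕ = 0.32736207; term = 0.32736207²·(1 − 0.21274081)·599/1800 = 0.028075582.
E: Wₕ = 0.06442003; term = 0.06442003²·(1 − 0.10210210)·70.48/170 = 0.0015448479.
A: Wₕ = 0.27060280; term = 0.27060280²·(1 − 0.07706606)·1470/539 = 0.18431631.
C: Wₕ = 0.33761510; term = 0.33761510²·(1 − 0.14875086)·1350/1298 = 0.10091588.
Sum = 0.31485262.

0.3149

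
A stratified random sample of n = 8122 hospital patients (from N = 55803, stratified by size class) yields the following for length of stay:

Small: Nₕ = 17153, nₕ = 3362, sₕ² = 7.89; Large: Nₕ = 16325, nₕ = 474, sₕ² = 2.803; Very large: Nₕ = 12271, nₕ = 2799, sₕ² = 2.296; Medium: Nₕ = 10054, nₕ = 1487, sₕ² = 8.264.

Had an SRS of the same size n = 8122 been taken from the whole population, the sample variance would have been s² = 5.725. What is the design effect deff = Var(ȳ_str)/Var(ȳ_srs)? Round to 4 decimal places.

Var(ȳ_str) = Σ Wₕ²(1−fₕ)sₕ²/nₕ with Wₕ = Nₕ/55803:
  Small: (17153/55803)²·(1−3362/17153)·7.89/3362 = 1.7827894 × 10^-4
  Large: (16325/55803)²·(1−474/16325)·2.803/474 = 4.9140494 × 10^-4
  Very large: (12271/55803)²·(1−2799/12271)·2.296/2799 = 3.061791 × 10^-5
  Medium: (10054/55803)²·(1−1487/10054)·8.264/1487 = 1.5372054 × 10^-4
  → Var(ȳ_str) = 8.5402233 × 10^-4.
Var(ȳ_srs) = (1 − 8122/55803)·5.725/8122 = 6.022826 × 10^-4.
deff = (8.5402233 × 10^-4) / (6.022826 × 10^-4) = 1.4180.

1.4180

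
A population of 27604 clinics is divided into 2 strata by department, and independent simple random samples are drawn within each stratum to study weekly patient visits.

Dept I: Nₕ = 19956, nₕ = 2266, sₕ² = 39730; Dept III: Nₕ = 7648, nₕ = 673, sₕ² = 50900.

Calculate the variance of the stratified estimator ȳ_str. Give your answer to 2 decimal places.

Var(ȳ_str) = Σₕ Wₕ²(1 − fₕ)sₕ²/nₕ with Wₕ = Nₕ/N, N = 27604.
Dept I: Wₕ = 0.72293870; term = 0.72293870²·(1 − 0.11354981)·39730/2266 = 8.1229906.
Dept III: Wₕ = 0.27706130; term = 0.27706130²·(1 − 0.08799686)·50900/673 = 5.2948148.
Sum = 13.417805.

13.42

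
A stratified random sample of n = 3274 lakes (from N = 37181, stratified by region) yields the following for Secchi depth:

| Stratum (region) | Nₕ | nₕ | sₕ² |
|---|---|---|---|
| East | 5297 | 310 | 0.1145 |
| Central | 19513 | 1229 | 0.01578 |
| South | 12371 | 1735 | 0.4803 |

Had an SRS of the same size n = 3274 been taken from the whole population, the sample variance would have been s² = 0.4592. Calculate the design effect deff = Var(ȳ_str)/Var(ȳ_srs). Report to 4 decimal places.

Var(ȳ_str) = Σ Wₕ²(1−fₕ)sₕ²/nₕ with Wₕ = Nₕ/37181:
  East: (5297/37181)²·(1−310/5297)·0.1145/310 = 7.0578269 × 10^-6
  Central: (19513/37181)²·(1−1229/19513)·0.01578/1229 = 3.3136623 × 10^-6
  South: (12371/37181)²·(1−1735/12371)·0.4803/1735 = 2.6348392 × 10^-5
  → Var(ȳ_str) = 3.6719881 × 10^-5.
Var(ȳ_srs) = (1 − 3274/37181)·0.4592/3274 = 1.2790617 × 10^-4.
deff = (3.6719881 × 10^-5) / (1.2790617 × 10^-4) = 0.2871.

0.2871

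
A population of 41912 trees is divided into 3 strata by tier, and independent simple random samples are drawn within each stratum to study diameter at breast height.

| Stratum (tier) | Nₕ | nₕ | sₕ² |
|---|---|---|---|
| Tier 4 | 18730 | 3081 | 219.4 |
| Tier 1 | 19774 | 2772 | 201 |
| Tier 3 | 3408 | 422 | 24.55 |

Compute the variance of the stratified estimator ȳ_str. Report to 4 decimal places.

Var(ȳ_str) = Σₕ Wₕ²(1 − fₕ)sₕ²/nₕ with Wₕ = Nₕ/N, N = 41912.
Tier 4: Wₕ = 0.44688872; term = 0.44688872²·(1 − 0.16449546)·219.4/3081 = 0.011882081.
Tier 1: Wₕ = 0.47179805; term = 0.47179805²·(1 − 0.14018408)·201/2772 = 0.013877799.
Tier 3: Wₕ = 0.08131323; term = 0.08131323²·(1 − 0.12382629)·24.55/422 = 3.3701689 × 10^-4.
Sum = 0.026096897.

0.0261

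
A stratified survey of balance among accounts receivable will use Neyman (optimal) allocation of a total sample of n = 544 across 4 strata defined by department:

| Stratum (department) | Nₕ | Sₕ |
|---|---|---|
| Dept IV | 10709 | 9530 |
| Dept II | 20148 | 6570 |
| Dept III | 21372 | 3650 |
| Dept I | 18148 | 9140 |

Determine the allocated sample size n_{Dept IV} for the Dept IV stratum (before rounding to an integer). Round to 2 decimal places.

Neyman allocation: nₕ = n·NₕSₕ / Σⱼ NⱼSⱼ.
Σ NⱼSⱼ = 10709·9530 + 20148·6570 + 21372·3650 + 18148·9140 = 4.7830965 × 10^8.
n_{Dept IV} = 544·10709·9530 / (4.7830965 × 10^8) = 116.07.

116.07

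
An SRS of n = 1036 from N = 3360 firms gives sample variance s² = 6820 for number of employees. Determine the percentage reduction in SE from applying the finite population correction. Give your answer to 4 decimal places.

16.8335

f = n/N = 1036/3360 = 0.30833333.
SE_no-fpc = √(s²/n) = 2.565738; SE_fpc = √((1−f)s²/n) = 2.1338345.
Ratio = √(1−f) = 0.83166500. Reduction = 100·(1 − 0.83166500) = 16.8335%.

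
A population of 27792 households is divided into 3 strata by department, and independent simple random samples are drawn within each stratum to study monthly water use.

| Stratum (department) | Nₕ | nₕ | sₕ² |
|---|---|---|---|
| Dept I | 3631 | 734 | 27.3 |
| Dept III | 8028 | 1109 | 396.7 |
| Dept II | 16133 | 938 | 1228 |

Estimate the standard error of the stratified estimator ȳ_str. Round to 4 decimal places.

0.6646

Var(ȳ_str) = Σₕ Wₕ²(1 − fₕ)sₕ²/nₕ with Wₕ = Nₕ/N, N = 27792.
Dept I: Wₕ = 0.13064911; term = 0.13064911²·(1 − 0.20214817)·27.3/734 = 5.0652598 × 10^-4.
Dept III: Wₕ = 0.28886010; term = 0.28886010²·(1 − 0.13814150)·396.7/1109 = 0.025724192.
Dept II: Wₕ = 0.58049079; term = 0.58049079²·(1 − 0.05814170)·1228/938 = 0.4155007.
Sum = 0.44173142.
SE = √(0.44173142) = 0.6646.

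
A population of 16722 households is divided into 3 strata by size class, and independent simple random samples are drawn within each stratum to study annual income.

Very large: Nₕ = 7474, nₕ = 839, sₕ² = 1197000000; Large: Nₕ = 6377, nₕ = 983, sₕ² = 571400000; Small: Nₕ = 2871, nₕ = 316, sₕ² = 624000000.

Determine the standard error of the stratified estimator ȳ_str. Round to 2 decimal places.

613.45

Var(ȳ_str) = Σₕ Wₕ²(1 − fₕ)sₕ²/nₕ with Wₕ = Nₕ/N, N = 16722.
Very large: Wₕ = 0.44695611; term = 0.44695611²·(1 − 0.11225582)·1197000000/839 = 253017.04.
Large: Wₕ = 0.38135391; term = 0.38135391²·(1 − 0.15414772)·571400000/983 = 71505.202.
Small: Wₕ = 0.17168999; term = 0.17168999²·(1 − 0.11006618)·624000000/316 = 51801.838.
Sum = 376324.08.
SE = √(376324.08) = 613.45.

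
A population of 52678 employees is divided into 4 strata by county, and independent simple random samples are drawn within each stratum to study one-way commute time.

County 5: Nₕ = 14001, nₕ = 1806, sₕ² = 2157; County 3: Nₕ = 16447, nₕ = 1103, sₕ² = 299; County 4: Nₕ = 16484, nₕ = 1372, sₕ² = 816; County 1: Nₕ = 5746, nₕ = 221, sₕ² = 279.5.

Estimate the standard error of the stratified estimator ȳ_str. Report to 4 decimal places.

Var(ȳ_str) = Σₕ Wₕ²(1 − fₕ)sₕ²/nₕ with Wₕ = Nₕ/N, N = 52678.
County 5: Wₕ = 0.26578458; term = 0.26578458²·(1 − 0.12899079)·2157/1806 = 0.073487708.
County 3: Wₕ = 0.31221762; term = 0.31221762²·(1 − 0.06706390)·299/1103 = 0.024652581.
County 4: Wₕ = 0.31292000; term = 0.31292000²·(1 − 0.08323223)·816/1372 = 0.053390261.
County 1: Wₕ = 0.10907779; term = 0.10907779²·(1 − 0.03846154)·279.5/221 = 0.014468679.
Sum = 0.16599923.
SE = √(0.16599923) = 0.4074.

0.4074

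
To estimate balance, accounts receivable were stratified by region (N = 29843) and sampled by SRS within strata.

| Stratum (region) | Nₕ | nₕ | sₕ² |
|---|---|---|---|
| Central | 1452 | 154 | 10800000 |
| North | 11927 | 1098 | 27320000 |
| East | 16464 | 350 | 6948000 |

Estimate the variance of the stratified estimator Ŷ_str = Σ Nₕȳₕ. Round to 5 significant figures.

Var(Ŷ_str) = Σₕ Nₕ²(1 − fₕ)sₕ²/nₕ.
Central: 1452²·(1 − 154/1452)·10800000/154 = 1.3217349 × 10^11.
North: 11927²·(1 − 1098/11927)·27320000/1098 = 3.2136452 × 10^12.
East: 16464²·(1 − 350/16464)·6948000/350 = 5.2666018 × 10^12.
Sum = 8.6124205 × 10^12.

8.6124 × 10^12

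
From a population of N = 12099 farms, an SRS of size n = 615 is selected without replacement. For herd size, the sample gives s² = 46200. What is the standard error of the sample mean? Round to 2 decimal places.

Under SRS without replacement, Var(ȳ) = (1 − f)·s²/n with f = n/N = 615/12099 = 0.05083065.
Var(ȳ) = (1 − 0.05083065)·46200/615 = 0.94916935·75.121951 = 71.303454.
SE(ȳ) = √(71.303454) = 8.44.

8.44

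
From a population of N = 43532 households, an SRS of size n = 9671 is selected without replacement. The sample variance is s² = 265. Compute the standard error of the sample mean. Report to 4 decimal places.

Under SRS without replacement, Var(ȳ) = (1 − f)·s²/n with f = n/N = 9671/43532 = 0.22215841.
Var(ȳ) = (1 − 0.22215841)·265/9671 = 0.77784159·0.02740151 = 0.021314034.
SE(ȳ) = √(0.021314034) = 0.1460.

0.1460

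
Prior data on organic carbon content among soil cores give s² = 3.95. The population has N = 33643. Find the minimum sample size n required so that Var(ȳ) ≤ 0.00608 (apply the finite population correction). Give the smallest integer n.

Without fpc, n₀ = s²/D = 3.95/0.00608 = 649.6711.
With fpc, (1 − n/N)·s²/n ≤ D requires n ≥ n₀/(1 + n₀/N) = 649.6711/(1 + 649.6711/33643) = 637.3631.
Rounding up, n = 638.

638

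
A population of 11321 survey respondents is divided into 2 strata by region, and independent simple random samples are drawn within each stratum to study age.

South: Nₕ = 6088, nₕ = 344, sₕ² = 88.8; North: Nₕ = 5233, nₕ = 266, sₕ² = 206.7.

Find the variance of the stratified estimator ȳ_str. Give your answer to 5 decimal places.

0.22802

Var(ȳ_str) = Σₕ Wₕ²(1 − fₕ)sₕ²/nₕ with Wₕ = Nₕ/N, N = 11321.
South: Wₕ = 0.53776168; term = 0.53776168²·(1 − 0.05650460)·88.8/344 = 0.070432648.
North: Wₕ = 0.46223832; term = 0.46223832²·(1 − 0.05083126)·206.7/266 = 0.157592.
Sum = 0.22802465.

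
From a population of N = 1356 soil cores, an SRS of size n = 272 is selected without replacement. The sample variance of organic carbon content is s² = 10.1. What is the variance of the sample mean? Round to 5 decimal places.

Under SRS without replacement, Var(ȳ) = (1 − f)·s²/n with f = n/N = 272/1356 = 0.20058997.
Var(ȳ) = (1 − 0.20058997)·10.1/272 = 0.79941003·0.037132353 = 0.029683975.

0.02968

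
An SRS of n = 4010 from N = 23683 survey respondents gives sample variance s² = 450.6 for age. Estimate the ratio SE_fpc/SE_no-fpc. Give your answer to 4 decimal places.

0.9114

f = n/N = 4010/23683 = 0.16931977.
SE_no-fpc = √(s²/n) = 0.33521497; SE_fpc = √((1−f)s²/n) = 0.30552049.
Ratio = √(1−f) = 0.91141661.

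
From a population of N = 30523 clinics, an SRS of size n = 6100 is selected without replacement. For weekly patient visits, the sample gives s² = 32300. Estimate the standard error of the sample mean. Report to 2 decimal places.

2.06

Under SRS without replacement, Var(ȳ) = (1 − f)·s²/n with f = n/N = 6100/30523 = 0.19984929.
Var(ȳ) = (1 − 0.19984929)·32300/6100 = 0.80015071·5.295082 = 4.2368636.
SE(ȳ) = √(4.2368636) = 2.06.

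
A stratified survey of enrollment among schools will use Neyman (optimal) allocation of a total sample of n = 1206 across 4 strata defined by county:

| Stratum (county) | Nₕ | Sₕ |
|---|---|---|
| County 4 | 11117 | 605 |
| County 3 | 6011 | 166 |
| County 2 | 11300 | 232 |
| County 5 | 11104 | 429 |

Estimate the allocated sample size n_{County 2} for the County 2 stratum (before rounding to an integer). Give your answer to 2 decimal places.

209.26

Neyman allocation: nₕ = n·NₕSₕ / Σⱼ NⱼSⱼ.
Σ NⱼSⱼ = 11117·605 + 6011·166 + 11300·232 + 11104·429 = 1.5108827 × 10^7.
n_{County 2} = 1206·11300·232 / (1.5108827 × 10^7) = 209.26.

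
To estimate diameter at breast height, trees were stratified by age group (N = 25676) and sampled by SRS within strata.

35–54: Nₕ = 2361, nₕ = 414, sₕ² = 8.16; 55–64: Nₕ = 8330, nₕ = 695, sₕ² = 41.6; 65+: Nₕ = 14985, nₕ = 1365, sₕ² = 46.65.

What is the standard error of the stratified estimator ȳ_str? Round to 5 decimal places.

0.12842

Var(ȳ_str) = Σₕ Wₕ²(1 − fₕ)sₕ²/nₕ with Wₕ = Nₕ/N, N = 25676.
35–54: Wₕ = 0.09195358; term = 0.09195358²·(1 − 0.17534943)·8.16/414 = 1.374349 × 10^-4.
55–64: Wₕ = 0.32442748; term = 0.32442748²·(1 − 0.08343337)·41.6/695 = 0.0057744129.
65+: Wₕ = 0.58361894; term = 0.58361894²·(1 − 0.09109109)·46.65/1365 = 0.010580303.
Sum = 0.016492151.
SE = √(0.016492151) = 0.12842.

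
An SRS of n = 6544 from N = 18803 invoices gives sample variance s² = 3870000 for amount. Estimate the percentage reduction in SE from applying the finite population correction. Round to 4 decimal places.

f = n/N = 6544/18803 = 0.34802957.
SE_no-fpc = √(s²/n) = 24.318335; SE_fpc = √((1−f)s²/n) = 19.635763.
Ratio = √(1−f) = 0.80744686. Reduction = 100·(1 − 0.80744686) = 19.2553%.

19.2553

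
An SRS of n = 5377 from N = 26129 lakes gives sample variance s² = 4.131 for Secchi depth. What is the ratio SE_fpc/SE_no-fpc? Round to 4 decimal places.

f = n/N = 5377/26129 = 0.20578667.
SE_no-fpc = √(s²/n) = 0.027717725; SE_fpc = √((1−f)s²/n) = 0.024701661.
Ratio = √(1−f) = 0.89118647.

0.8912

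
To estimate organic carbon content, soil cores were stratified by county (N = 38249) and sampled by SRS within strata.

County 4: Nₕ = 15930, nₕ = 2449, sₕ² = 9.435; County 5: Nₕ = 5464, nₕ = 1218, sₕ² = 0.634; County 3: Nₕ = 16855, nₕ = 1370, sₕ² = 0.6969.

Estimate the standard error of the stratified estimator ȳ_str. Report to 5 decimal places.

0.02578

Var(ȳ_str) = Σₕ Wₕ²(1 − fₕ)sₕ²/nₕ with Wₕ = Nₕ/N, N = 38249.
County 4: Wₕ = 0.41648148; term = 0.41648148²·(1 − 0.15373509)·9.435/2449 = 5.6552373 × 10^-4.
County 5: Wₕ = 0.14285341; term = 0.14285341²·(1 − 0.22291362)·0.634/1218 = 8.2545325 × 10^-6.
County 3: Wₕ = 0.44066512; term = 0.44066512²·(1 − 0.08128152)·0.6969/1370 = 9.0750639 × 10^-5.
Sum = 6.645289 × 10^-4.
SE = √(6.645289 × 10^-4) = 0.02578.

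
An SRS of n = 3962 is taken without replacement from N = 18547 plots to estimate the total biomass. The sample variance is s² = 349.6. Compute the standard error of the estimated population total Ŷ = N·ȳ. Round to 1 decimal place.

4885.6

Var(Ŷ) = N²·Var(ȳ) = N²·(1 − n/N)·s²/n.
f = 3962/18547 = 0.21361945; Var(ȳ) = 0.78638055·349.6/3962 = 0.069388854.
Var(Ŷ) = 18547² · 0.069388854 = 2.3869156 × 10^7.
SE(Ŷ) = √(2.3869156 × 10^7) = 4885.6.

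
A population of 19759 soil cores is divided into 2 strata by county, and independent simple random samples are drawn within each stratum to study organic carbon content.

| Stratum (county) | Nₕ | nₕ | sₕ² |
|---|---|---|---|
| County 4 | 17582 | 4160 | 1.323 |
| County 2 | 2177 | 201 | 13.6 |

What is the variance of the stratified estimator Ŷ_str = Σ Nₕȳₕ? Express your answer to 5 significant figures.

Var(Ŷ_str) = Σₕ Nₕ²(1 − fₕ)sₕ²/nₕ.
County 4: 17582²·(1 − 4160/17582)·1.323/4160 = 75050.229.
County 2: 2177²·(1 − 201/2177)·13.6/201 = 291063.82.
Sum = 366114.05.

366110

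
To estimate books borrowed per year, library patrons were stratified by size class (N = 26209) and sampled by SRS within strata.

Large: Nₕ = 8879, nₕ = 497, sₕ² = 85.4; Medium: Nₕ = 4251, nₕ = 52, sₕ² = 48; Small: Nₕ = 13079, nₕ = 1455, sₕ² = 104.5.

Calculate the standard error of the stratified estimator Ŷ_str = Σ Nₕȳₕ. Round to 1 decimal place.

6339.1

Var(Ŷ_str) = Σₕ Nₕ²(1 − fₕ)sₕ²/nₕ.
Large: 8879²·(1 − 497/8879)·85.4/497 = 1.2788311 × 10^7.
Medium: 4251²·(1 − 52/4251)·48/52 = 1.6476876 × 10^7.
Small: 13079²·(1 − 1455/13079)·104.5/1455 = 1.0919014 × 10^7.
Sum = 4.0184201 × 10^7.
SE = √(4.0184201 × 10^7) = 6339.1.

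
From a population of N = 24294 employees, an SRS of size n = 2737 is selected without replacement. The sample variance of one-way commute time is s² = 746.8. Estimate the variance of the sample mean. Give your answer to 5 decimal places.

Under SRS without replacement, Var(ȳ) = (1 − f)·s²/n with f = n/N = 2737/24294 = 0.11266156.
Var(ȳ) = (1 − 0.11266156)·746.8/2737 = 0.88733844·0.27285349 = 0.24211339.

0.24211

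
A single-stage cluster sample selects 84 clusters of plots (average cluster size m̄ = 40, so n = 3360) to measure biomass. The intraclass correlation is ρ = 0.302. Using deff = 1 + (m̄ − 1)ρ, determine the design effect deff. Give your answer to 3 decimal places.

12.778

deff = 1 + (40 − 1)·0.302 = 1 + 11.778 = 12.778.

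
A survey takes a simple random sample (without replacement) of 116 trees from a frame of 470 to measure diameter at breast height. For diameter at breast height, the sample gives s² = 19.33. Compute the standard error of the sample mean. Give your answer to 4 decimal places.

Under SRS without replacement, Var(ȳ) = (1 − f)·s²/n with f = n/N = 116/470 = 0.24680851.
Var(ȳ) = (1 − 0.24680851)·19.33/116 = 0.75319149·0.16663793 = 0.12551027.
SE(ȳ) = √(0.12551027) = 0.3543.

0.3543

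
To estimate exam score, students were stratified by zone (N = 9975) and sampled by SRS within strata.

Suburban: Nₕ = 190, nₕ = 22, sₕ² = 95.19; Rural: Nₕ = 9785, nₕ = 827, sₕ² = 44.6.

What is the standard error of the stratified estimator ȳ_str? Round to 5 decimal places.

Var(ȳ_str) = Σₕ Wₕ²(1 − fₕ)sₕ²/nₕ with Wₕ = Nₕ/N, N = 9975.
Suburban: Wₕ = 0.01904762; term = 0.01904762²·(1 − 0.11578947)·95.19/22 = 0.0013880519.
Rural: Wₕ = 0.98095238; term = 0.98095238²·(1 − 0.08451712)·44.6/827 = 0.04750895.
Sum = 0.048897002.
SE = √(0.048897002) = 0.22113.

0.22113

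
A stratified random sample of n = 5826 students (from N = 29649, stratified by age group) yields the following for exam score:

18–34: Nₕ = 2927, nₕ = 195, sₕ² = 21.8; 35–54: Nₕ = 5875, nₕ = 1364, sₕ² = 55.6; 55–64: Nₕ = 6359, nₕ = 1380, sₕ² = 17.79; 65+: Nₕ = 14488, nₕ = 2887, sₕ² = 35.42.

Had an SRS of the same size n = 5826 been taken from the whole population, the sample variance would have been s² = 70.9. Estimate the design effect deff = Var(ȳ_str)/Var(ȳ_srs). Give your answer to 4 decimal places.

Var(ȳ_str) = Σ Wₕ²(1−fₕ)sₕ²/nₕ with Wₕ = Nₕ/29649:
  18–34: (2927/29649)²·(1−195/2927)·21.8/195 = 0.0010169631
  35–54: (5875/29649)²·(1−1364/5875)·55.6/1364 = 0.0012289127
  55–64: (6359/29649)²·(1−1380/6359)·17.79/1380 = 4.6430965 × 10^-4
  65+: (14488/29649)²·(1−2887/14488)·35.42/2887 = 0.0023457706
  → Var(ȳ_str) = 0.0050559561.
Var(ȳ_srs) = (1 − 5826/29649)·70.9/5826 = 0.0097782729.
deff = 0.0050559561 / 0.0097782729 = 0.5171.

0.5171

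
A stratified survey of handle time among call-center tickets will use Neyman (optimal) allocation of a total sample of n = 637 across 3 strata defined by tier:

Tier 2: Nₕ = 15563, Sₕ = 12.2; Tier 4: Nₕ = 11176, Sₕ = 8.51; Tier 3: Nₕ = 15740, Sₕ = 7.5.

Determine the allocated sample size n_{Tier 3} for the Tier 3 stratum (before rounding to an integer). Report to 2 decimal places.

186.58

Neyman allocation: nₕ = n·NₕSₕ / Σⱼ NⱼSⱼ.
Σ NⱼSⱼ = 15563·12.2 + 11176·8.51 + 15740·7.5 = 403026.36.
n_{Tier 3} = 637·15740·7.5 / 403026.36 = 186.58.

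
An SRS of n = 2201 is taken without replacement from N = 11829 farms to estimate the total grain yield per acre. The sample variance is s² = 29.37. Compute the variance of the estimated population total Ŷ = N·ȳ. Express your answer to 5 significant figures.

1.5197 × 10^6

Var(Ŷ) = N²·Var(ȳ) = N²·(1 − n/N)·s²/n.
f = 2201/11829 = 0.18606814; Var(ȳ) = 0.81393186·29.37/2201 = 0.010861054.
Var(Ŷ) = 11829² · 0.010861054 = 1.5197356 × 10^6.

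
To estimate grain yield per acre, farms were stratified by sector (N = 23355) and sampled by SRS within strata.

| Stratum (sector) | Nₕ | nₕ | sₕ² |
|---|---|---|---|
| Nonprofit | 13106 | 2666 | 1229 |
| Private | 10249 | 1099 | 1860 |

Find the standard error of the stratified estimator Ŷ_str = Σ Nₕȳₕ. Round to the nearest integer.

14893

Var(Ŷ_str) = Σₕ Nₕ²(1 − fₕ)sₕ²/nₕ.
Nonprofit: 13106²·(1 − 2666/13106)·1229/2666 = 6.3075747 × 10^7.
Private: 10249²·(1 − 1099/10249)·1860/1099 = 1.5871495 × 10^8.
Sum = 2.217907 × 10^8.
SE = √(2.217907 × 10^8) = 14893.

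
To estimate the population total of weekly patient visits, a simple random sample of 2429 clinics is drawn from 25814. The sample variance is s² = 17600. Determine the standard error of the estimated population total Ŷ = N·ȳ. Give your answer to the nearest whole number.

Var(Ŷ) = N²·Var(ȳ) = N²·(1 − n/N)·s²/n.
f = 2429/25814 = 0.09409623; Var(ȳ) = 0.90590377·17600/2429 = 6.5639796.
Var(Ŷ) = 25814² · 6.5639796 = 4.3739905 × 10^9.
SE(Ŷ) = √(4.3739905 × 10^9) = 66136.

66136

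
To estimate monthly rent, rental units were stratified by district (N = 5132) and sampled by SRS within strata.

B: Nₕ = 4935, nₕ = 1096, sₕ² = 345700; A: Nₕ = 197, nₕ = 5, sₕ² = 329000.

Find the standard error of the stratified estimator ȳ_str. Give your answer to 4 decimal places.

17.9274

Var(ȳ_str) = Σₕ Wₕ²(1 − fₕ)sₕ²/nₕ with Wₕ = Nₕ/N, N = 5132.
B: Wₕ = 0.96161341; term = 0.96161341²·(1 − 0.22208713)·345700/1096 = 226.89284.
A: Wₕ = 0.03838659; term = 0.03838659²·(1 − 0.02538071)·329000/5 = 94.497442.
Sum = 321.39028.
SE = √(321.39028) = 17.9274.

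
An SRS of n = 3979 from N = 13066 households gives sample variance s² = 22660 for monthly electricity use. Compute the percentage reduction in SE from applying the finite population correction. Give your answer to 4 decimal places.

f = n/N = 3979/13066 = 0.30453084.
SE_no-fpc = √(s²/n) = 2.3863986; SE_fpc = √((1−f)s²/n) = 1.9901322.
Ratio = √(1−f) = 0.83394793. Reduction = 100·(1 − 0.83394793) = 16.6052%.

16.6052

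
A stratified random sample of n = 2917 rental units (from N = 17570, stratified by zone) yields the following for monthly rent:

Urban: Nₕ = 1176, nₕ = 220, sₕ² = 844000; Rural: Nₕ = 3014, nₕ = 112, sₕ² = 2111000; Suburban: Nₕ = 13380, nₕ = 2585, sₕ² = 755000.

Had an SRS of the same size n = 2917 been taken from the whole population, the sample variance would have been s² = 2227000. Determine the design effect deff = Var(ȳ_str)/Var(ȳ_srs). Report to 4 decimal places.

Var(ȳ_str) = Σ Wₕ²(1−fₕ)sₕ²/nₕ with Wₕ = Nₕ/17570:
  Urban: (1176/17570)²·(1−220/1176)·844000/220 = 13.971449
  Rural: (3014/17570)²·(1−112/3014)·2111000/112 = 534.03208
  Suburban: (13380/17570)²·(1−2585/13380)·755000/2585 = 136.65378
  → Var(ȳ_str) = 684.65731.
Var(ȳ_srs) = (1 − 2917/17570)·2227000/2917 = 636.70546.
deff = 684.65731 / 636.70546 = 1.0753.

1.0753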